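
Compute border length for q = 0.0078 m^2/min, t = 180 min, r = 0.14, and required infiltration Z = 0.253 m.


L = q*t/((1+r)*Z)
L = 0.0078*180/((1+0.14)*0.253)
L = 1.404/0.28842

4.8679 m


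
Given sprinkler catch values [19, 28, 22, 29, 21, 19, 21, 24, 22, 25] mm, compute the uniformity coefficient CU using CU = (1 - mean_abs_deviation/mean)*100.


mean = 23.000000 mm
MAD = 2.800000 mm
CU = (1 - 2.800000/23.000000)*100

87.8261 %


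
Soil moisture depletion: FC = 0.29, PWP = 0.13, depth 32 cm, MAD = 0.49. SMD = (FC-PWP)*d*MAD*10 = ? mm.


SMD = (FC - PWP) * d * MAD * 10
SMD = (0.29 - 0.13) * 32 * 0.49 * 10
SMD = 0.1600 * 32 * 0.49 * 10

25.0880 mm


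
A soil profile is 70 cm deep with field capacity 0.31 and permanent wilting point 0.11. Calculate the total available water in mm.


AWC = (FC - PWP) * d * 10
AWC = (0.31 - 0.11) * 70 * 10
AWC = 0.2000 * 70 * 10

140.0000 mm


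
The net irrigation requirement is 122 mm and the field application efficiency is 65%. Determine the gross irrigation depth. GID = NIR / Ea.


Ea = 65% = 0.65
GID = NIR / Ea = 122 / 0.65 = 187.6923 mm

187.6923 mm


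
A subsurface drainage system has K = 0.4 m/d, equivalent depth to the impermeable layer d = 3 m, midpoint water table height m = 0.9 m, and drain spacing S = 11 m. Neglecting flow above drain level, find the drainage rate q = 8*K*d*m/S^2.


q = 8*K*d*m/S^2
q = 8*0.4*3*0.9/11^2
q = 8.6400 / 121

0.0714 m/d


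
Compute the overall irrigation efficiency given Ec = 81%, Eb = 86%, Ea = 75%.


Ec = 0.81, Eb = 0.86, Ea = 0.75
E = 0.81 * 0.86 * 0.75 * 100 = 52.2450%

52.2450 %


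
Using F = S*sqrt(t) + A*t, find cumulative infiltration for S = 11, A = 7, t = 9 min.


F = S*sqrt(t) + A*t
F = 11*sqrt(9) + 7*9
F = 11*3.000000 + 63

96.0000 mm


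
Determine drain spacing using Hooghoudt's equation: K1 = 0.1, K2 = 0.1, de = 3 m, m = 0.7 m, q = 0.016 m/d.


S^2 = 8*K2*de*m/q + 4*K1*m^2/q
S^2 = 8*0.1*3*0.7/0.016 + 4*0.1*0.7^2/0.016
S = sqrt(117.2500)

10.8282 m


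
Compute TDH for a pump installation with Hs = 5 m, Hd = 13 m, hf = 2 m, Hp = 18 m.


TDH = Hs + Hd + hf + Hp = 5 + 13 + 2 + 18 = 38

38 m


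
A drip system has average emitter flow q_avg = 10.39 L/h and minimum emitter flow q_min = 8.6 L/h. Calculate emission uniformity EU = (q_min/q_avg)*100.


EU = (q_min/q_avg)*100 = (8.6/10.39)*100 = 82.7719%

82.7719 %


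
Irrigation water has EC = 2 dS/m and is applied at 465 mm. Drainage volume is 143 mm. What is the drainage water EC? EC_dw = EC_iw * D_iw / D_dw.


EC_dw = EC_iw * D_iw / D_dw
EC_dw = 2 * 465 / 143
EC_dw = 930 / 143

6.5035 dS/m


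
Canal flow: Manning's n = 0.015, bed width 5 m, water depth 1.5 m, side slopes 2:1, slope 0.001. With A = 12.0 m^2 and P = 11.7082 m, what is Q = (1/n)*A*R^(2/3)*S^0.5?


R = A/P = 12.0/11.7082 = 1.024923
Q = (1/0.015) * 12.0 * 1.024923^(2/3) * 0.001^0.5

25.7168 m^3/s


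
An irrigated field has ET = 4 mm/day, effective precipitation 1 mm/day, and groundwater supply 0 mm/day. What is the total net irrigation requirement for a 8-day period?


Daily deficit = ET - Pe - GW = 4 - 1 - 0 = 3 mm/day
NIR = 3 * 8 = 24 mm

24.0000 mm


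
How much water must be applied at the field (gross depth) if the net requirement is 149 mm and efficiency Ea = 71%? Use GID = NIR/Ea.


Ea = 71% = 0.71
GID = NIR / Ea = 149 / 0.71 = 209.8592 mm

209.8592 mm


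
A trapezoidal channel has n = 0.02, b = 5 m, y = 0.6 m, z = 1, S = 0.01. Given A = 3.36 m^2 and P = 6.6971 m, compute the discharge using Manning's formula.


R = A/P = 3.36/6.6971 = 0.501710
Q = (1/0.02) * 3.36 * 0.501710^(2/3) * 0.01^0.5

10.6075 m^3/s


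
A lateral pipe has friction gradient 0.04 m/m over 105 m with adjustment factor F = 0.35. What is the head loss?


hf = J * L * F = 0.04 * 105 * 0.35 = 1.4700 m

1.4700 m


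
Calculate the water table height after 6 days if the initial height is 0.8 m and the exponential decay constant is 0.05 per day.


m = m0 * exp(-k*t)
m = 0.8 * exp(-0.05 * 6)
m = 0.8 * exp(-0.3000)

0.5927 m


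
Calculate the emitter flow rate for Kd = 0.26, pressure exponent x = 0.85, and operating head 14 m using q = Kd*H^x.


q = Kd * H^x = 0.26 * 14^0.85 = 0.26 * 9.423426

2.4501 L/h


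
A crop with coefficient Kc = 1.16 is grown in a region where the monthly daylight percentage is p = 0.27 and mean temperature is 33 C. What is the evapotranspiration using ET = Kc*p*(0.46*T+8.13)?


ET = Kc * p * (0.46*T + 8.13)
ET = 1.16 * 0.27 * (0.46*33 + 8.13)
ET = 1.16 * 0.27 * 23.3100

7.3007 mm/day


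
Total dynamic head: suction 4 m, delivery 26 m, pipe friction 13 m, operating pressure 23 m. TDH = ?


TDH = Hs + Hd + hf + Hp = 4 + 26 + 13 + 23 = 66

66 m


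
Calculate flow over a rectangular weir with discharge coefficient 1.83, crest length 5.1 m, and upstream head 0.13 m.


Q = C * L * H^(3/2) = 1.83 * 5.1 * 0.13^1.5 = 1.83 * 5.1 * 0.046872

0.4375 m^3/s


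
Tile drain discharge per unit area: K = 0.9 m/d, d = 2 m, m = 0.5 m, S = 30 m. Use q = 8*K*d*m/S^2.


q = 8*K*d*m/S^2
q = 8*0.9*2*0.5/30^2
q = 7.2000 / 900

0.0080 m/d


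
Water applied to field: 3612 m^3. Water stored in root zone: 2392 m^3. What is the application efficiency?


Ea = V_root / V_field * 100 = 2392 / 3612 * 100 = 66.2237%

66.2237 %


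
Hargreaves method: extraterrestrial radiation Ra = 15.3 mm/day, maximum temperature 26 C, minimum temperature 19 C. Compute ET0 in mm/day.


Tmean = (Tmax + Tmin)/2 = (26 + 19)/2 = 22.5
ET0 = 0.0023 * 15.3 * (22.5 + 17.8) * sqrt(26 - 19)
ET0 = 0.0023 * 15.3 * 40.3 * 2.645751

3.7521 mm/day


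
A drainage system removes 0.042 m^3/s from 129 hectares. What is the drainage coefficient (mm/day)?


DC = Q * 86400 / (A * 10000) * 1000
DC = 0.042 * 86400 / (129 * 10000) * 1000
DC = 3628800.0000 / 1290000

2.8130 mm/day


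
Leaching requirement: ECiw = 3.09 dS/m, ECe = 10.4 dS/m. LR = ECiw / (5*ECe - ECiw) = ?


LR = ECiw / (5*ECe - ECiw)
LR = 3.09 / (5*10.4 - 3.09)
LR = 3.09 / 48.9100

0.0632


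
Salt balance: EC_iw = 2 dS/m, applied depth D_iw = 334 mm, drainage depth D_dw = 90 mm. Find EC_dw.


EC_dw = EC_iw * D_iw / D_dw
EC_dw = 2 * 334 / 90
EC_dw = 668 / 90

7.4222 dS/m


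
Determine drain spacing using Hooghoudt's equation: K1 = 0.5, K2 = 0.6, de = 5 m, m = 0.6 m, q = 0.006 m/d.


S^2 = 8*K2*de*m/q + 4*K1*m^2/q
S^2 = 8*0.6*5*0.6/0.006 + 4*0.5*0.6^2/0.006
S = sqrt(2520.0000)

50.1996 m


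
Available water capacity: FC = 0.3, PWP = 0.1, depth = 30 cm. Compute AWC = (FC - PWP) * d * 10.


AWC = (FC - PWP) * d * 10
AWC = (0.3 - 0.1) * 30 * 10
AWC = 0.2000 * 30 * 10

60.0000 mm


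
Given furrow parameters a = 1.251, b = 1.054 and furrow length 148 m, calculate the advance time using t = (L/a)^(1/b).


t = (L/a)^(1/b)
t = (148/1.251)^(1/1.054)
t = 118.305356^(1/1.054)

92.6397 min


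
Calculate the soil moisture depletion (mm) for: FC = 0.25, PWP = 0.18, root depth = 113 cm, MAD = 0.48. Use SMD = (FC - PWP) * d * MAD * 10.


SMD = (FC - PWP) * d * MAD * 10
SMD = (0.25 - 0.18) * 113 * 0.48 * 10
SMD = 0.0700 * 113 * 0.48 * 10

37.9680 mm


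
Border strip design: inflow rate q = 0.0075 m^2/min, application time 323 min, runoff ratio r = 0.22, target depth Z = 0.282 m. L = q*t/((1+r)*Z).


L = q*t/((1+r)*Z)
L = 0.0075*323/((1+0.22)*0.282)
L = 2.4225/0.34404

7.0413 m


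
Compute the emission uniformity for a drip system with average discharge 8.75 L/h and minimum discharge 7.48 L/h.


EU = (q_min/q_avg)*100 = (7.48/8.75)*100 = 85.4857%

85.4857 %


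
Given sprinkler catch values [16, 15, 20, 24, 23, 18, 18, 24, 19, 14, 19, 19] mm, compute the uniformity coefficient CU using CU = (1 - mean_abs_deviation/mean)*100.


mean = 19.083333 mm
MAD = 2.444444 mm
CU = (1 - 2.444444/19.083333)*100

87.1907 %


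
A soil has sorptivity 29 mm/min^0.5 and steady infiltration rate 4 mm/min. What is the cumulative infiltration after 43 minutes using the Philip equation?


F = S*sqrt(t) + A*t
F = 29*sqrt(43) + 4*43
F = 29*6.557439 + 172

362.1657 mm


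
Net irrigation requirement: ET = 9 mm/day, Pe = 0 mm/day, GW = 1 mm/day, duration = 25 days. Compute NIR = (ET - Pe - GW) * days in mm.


Daily deficit = ET - Pe - GW = 9 - 0 - 1 = 8 mm/day
NIR = 8 * 25 = 200 mm

200.0000 mm


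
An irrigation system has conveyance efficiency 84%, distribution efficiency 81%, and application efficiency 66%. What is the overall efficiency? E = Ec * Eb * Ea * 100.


Ec = 0.84, Eb = 0.81, Ea = 0.66
E = 0.84 * 0.81 * 0.66 * 100 = 44.9064%

44.9064 %


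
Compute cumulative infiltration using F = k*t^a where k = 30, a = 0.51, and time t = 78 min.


F = k * t^a = 30 * 78^0.51
F = 30 * 9.225040

276.7512 mm


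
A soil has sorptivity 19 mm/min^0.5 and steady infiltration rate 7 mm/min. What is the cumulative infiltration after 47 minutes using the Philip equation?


F = S*sqrt(t) + A*t
F = 19*sqrt(47) + 7*47
F = 19*6.855655 + 329

459.2574 mm


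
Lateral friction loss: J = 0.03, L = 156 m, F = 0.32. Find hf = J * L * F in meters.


hf = J * L * F = 0.03 * 156 * 0.32 = 1.4976 m

1.4976 m


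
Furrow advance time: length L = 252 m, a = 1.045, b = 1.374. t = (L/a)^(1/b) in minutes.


t = (L/a)^(1/b)
t = (252/1.045)^(1/1.374)
t = 241.148325^(1/1.374)

54.1790 min


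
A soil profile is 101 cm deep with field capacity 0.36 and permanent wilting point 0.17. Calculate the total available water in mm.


AWC = (FC - PWP) * d * 10
AWC = (0.36 - 0.17) * 101 * 10
AWC = 0.1900 * 101 * 10

191.9000 mm


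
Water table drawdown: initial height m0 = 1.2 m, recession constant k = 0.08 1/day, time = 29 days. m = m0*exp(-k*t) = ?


m = m0 * exp(-k*t)
m = 1.2 * exp(-0.08 * 29)
m = 1.2 * exp(-2.3200)

0.1179 m


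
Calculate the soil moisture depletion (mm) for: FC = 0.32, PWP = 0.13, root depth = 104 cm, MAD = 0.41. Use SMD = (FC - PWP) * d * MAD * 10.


SMD = (FC - PWP) * d * MAD * 10
SMD = (0.32 - 0.13) * 104 * 0.41 * 10
SMD = 0.1900 * 104 * 0.41 * 10

81.0160 mm


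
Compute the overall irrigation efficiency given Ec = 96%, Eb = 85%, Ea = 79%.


Ec = 0.96, Eb = 0.85, Ea = 0.79
E = 0.96 * 0.85 * 0.79 * 100 = 64.4640%

64.4640 %


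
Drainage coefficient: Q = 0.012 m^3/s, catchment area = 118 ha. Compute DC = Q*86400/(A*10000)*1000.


DC = Q * 86400 / (A * 10000) * 1000
DC = 0.012 * 86400 / (118 * 10000) * 1000
DC = 1036800.0000 / 1180000

0.8786 mm/day


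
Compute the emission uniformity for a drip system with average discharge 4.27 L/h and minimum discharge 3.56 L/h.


EU = (q_min/q_avg)*100 = (3.56/4.27)*100 = 83.3724%

83.3724 %


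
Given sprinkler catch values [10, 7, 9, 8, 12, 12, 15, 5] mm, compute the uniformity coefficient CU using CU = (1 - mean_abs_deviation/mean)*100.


mean = 9.750000 mm
MAD = 2.500000 mm
CU = (1 - 2.500000/9.750000)*100

74.3590 %


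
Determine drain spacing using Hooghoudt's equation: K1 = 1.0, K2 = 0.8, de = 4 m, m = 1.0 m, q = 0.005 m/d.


S^2 = 8*K2*de*m/q + 4*K1*m^2/q
S^2 = 8*0.8*4*1.0/0.005 + 4*1.0*1.0^2/0.005
S = sqrt(5920.0000)

76.9415 m


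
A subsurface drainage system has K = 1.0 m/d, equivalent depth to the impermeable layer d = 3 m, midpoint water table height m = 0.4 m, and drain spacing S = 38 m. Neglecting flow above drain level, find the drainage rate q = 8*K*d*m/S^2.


q = 8*K*d*m/S^2
q = 8*1.0*3*0.4/38^2
q = 9.6000 / 1444

0.0066 m/d


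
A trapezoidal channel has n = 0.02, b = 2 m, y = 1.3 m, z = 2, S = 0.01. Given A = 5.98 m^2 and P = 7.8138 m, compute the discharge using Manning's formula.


R = A/P = 5.98/7.8138 = 0.765313
Q = (1/0.02) * 5.98 * 0.765313^(2/3) * 0.01^0.5

25.0167 m^3/s


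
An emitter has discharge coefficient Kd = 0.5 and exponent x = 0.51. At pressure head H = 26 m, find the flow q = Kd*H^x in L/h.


q = Kd * H^x = 0.5 * 26^0.51 = 0.5 * 5.267886

2.6339 L/h


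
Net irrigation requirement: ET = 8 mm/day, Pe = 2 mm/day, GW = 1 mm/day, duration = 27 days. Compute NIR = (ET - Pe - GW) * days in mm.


Daily deficit = ET - Pe - GW = 8 - 2 - 1 = 5 mm/day
NIR = 5 * 27 = 135 mm

135.0000 mm


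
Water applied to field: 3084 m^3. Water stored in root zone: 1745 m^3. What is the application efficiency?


Ea = V_root / V_field * 100 = 1745 / 3084 * 100 = 56.5824%

56.5824 %


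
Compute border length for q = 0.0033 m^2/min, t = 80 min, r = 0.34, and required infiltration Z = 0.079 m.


L = q*t/((1+r)*Z)
L = 0.0033*80/((1+0.34)*0.079)
L = 0.264/0.10586

2.4939 m


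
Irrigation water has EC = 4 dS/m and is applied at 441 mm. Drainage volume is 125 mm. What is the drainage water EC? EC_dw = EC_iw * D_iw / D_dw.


EC_dw = EC_iw * D_iw / D_dw
EC_dw = 4 * 441 / 125
EC_dw = 1764 / 125

14.1120 dS/m


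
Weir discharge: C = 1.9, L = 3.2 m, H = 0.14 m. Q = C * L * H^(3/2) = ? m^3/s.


Q = C * L * H^(3/2) = 1.9 * 3.2 * 0.14^1.5 = 1.9 * 3.2 * 0.052383

0.3185 m^3/s


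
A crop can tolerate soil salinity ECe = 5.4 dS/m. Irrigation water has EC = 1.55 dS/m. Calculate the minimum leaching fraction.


LR = ECiw / (5*ECe - ECiw)
LR = 1.55 / (5*5.4 - 1.55)
LR = 1.55 / 25.4500

0.0609


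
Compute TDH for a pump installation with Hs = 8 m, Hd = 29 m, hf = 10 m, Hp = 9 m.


TDH = Hs + Hd + hf + Hp = 8 + 29 + 10 + 9 = 56

56 m


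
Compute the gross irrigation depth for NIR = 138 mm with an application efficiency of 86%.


Ea = 86% = 0.86
GID = NIR / Ea = 138 / 0.86 = 160.4651 mm

160.4651 mm


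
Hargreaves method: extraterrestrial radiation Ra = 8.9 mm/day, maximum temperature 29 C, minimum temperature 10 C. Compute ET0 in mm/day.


Tmean = (Tmax + Tmin)/2 = (29 + 10)/2 = 19.5
ET0 = 0.0023 * 8.9 * (19.5 + 17.8) * sqrt(29 - 10)
ET0 = 0.0023 * 8.9 * 37.3 * 4.358899

3.3282 mm/day


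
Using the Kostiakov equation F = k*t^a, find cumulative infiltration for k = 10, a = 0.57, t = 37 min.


F = k * t^a = 10 * 37^0.57
F = 10 * 7.832042

78.3204 mm


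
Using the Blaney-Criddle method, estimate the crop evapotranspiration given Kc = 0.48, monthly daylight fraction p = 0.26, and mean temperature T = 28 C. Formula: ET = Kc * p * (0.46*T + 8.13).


ET = Kc * p * (0.46*T + 8.13)
ET = 0.48 * 0.26 * (0.46*28 + 8.13)
ET = 0.48 * 0.26 * 21.0100

2.6220 mm/day


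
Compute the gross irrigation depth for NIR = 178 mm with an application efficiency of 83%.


Ea = 83% = 0.83
GID = NIR / Ea = 178 / 0.83 = 214.4578 mm

214.4578 mm


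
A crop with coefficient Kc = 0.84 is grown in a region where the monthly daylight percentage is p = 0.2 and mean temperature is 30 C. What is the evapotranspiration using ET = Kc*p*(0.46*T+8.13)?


ET = Kc * p * (0.46*T + 8.13)
ET = 0.84 * 0.2 * (0.46*30 + 8.13)
ET = 0.84 * 0.2 * 21.9300

3.6842 mm/day


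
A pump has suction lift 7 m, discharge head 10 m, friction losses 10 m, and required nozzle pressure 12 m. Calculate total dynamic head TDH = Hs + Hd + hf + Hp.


TDH = Hs + Hd + hf + Hp = 7 + 10 + 10 + 12 = 39

39 m


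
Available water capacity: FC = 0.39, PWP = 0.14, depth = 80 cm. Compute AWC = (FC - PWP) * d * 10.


AWC = (FC - PWP) * d * 10
AWC = (0.39 - 0.14) * 80 * 10
AWC = 0.2500 * 80 * 10

200.0000 mm


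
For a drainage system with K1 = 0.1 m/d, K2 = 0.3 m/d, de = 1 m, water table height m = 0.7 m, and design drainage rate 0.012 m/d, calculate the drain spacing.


S^2 = 8*K2*de*m/q + 4*K1*m^2/q
S^2 = 8*0.3*1*0.7/0.012 + 4*0.1*0.7^2/0.012
S = sqrt(156.3333)

12.5033 m


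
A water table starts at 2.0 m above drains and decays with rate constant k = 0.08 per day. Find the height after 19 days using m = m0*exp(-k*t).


m = m0 * exp(-k*t)
m = 2.0 * exp(-0.08 * 19)
m = 2.0 * exp(-1.5200)

0.4374 m


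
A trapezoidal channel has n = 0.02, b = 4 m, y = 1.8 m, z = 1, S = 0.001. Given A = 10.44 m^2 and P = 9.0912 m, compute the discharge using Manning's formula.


R = A/P = 10.44/9.0912 = 1.148363
Q = (1/0.02) * 10.44 * 1.148363^(2/3) * 0.001^0.5

18.1019 m^3/s


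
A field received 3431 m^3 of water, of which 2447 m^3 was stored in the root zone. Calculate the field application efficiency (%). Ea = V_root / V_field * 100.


Ea = V_root / V_field * 100 = 2447 / 3431 * 100 = 71.3203%

71.3203 %


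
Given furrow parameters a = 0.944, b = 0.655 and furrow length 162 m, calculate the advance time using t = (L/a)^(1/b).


t = (L/a)^(1/b)
t = (162/0.944)^(1/0.655)
t = 171.610169^(1/0.655)

2579.3843 min


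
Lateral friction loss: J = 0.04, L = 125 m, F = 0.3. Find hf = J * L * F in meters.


hf = J * L * F = 0.04 * 125 * 0.3 = 1.5000 m

1.5000 m


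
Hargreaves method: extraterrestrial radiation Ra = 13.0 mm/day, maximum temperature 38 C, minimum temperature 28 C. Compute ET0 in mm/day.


Tmean = (Tmax + Tmin)/2 = (38 + 28)/2 = 33.0
ET0 = 0.0023 * 13.0 * (33.0 + 17.8) * sqrt(38 - 28)
ET0 = 0.0023 * 13.0 * 50.8 * 3.162278

4.8032 mm/day


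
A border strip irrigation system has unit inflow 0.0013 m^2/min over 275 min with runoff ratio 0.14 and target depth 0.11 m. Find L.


L = q*t/((1+r)*Z)
L = 0.0013*275/((1+0.14)*0.11)
L = 0.3575/0.1254

2.8509 m


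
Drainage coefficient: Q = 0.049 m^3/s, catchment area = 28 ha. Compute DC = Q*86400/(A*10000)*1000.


DC = Q * 86400 / (A * 10000) * 1000
DC = 0.049 * 86400 / (28 * 10000) * 1000
DC = 4233600.0000 / 280000

15.1200 mm/day


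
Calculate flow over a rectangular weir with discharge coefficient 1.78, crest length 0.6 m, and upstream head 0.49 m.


Q = C * L * H^(3/2) = 1.78 * 0.6 * 0.49^1.5 = 1.78 * 0.6 * 0.343000

0.3663 m^3/s


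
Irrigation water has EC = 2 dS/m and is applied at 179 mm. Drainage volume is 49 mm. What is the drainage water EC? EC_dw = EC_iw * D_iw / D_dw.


EC_dw = EC_iw * D_iw / D_dw
EC_dw = 2 * 179 / 49
EC_dw = 358 / 49

7.3061 dS/m


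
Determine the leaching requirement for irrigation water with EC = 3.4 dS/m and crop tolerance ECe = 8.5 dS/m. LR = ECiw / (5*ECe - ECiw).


LR = ECiw / (5*ECe - ECiw)
LR = 3.4 / (5*8.5 - 3.4)
LR = 3.4 / 39.1000

0.0870


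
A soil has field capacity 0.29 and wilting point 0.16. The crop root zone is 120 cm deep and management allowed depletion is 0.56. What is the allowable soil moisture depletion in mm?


SMD = (FC - PWP) * d * MAD * 10
SMD = (0.29 - 0.16) * 120 * 0.56 * 10
SMD = 0.1300 * 120 * 0.56 * 10

87.3600 mm


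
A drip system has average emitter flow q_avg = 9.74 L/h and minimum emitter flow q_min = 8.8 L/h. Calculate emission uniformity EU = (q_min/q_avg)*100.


EU = (q_min/q_avg)*100 = (8.8/9.74)*100 = 90.3491%

90.3491 %


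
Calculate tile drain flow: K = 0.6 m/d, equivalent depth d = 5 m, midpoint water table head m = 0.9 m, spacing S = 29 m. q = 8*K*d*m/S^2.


q = 8*K*d*m/S^2
q = 8*0.6*5*0.9/29^2
q = 21.6000 / 841

0.0257 m/d


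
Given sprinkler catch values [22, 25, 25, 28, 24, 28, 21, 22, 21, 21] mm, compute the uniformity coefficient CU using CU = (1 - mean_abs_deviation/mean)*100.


mean = 23.700000 mm
MAD = 2.300000 mm
CU = (1 - 2.300000/23.700000)*100

90.2954 %


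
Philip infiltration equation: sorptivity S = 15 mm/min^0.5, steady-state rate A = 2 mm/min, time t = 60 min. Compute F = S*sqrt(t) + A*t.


F = S*sqrt(t) + A*t
F = 15*sqrt(60) + 2*60
F = 15*7.745967 + 120

236.1895 mm


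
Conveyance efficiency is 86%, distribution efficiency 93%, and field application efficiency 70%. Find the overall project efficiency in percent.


Ec = 0.86, Eb = 0.93, Ea = 0.7
E = 0.86 * 0.93 * 0.7 * 100 = 55.9860%

55.9860 %


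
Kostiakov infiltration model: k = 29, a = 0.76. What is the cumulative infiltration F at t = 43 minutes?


F = k * t^a = 29 * 43^0.76
F = 29 * 17.435565

505.6314 mm


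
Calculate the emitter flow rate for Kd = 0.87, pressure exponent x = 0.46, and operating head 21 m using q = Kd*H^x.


q = Kd * H^x = 0.87 * 21^0.46 = 0.87 * 4.057148

3.5297 L/h


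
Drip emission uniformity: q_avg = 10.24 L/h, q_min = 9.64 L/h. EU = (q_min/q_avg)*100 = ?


EU = (q_min/q_avg)*100 = (9.64/10.24)*100 = 94.1406%

94.1406 %


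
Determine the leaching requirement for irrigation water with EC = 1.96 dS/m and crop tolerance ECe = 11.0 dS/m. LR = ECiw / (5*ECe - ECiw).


LR = ECiw / (5*ECe - ECiw)
LR = 1.96 / (5*11.0 - 1.96)
LR = 1.96 / 53.0400

0.0370


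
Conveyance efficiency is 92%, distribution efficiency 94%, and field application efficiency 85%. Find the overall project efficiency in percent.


Ec = 0.92, Eb = 0.94, Ea = 0.85
E = 0.92 * 0.94 * 0.85 * 100 = 73.5080%

73.5080 %


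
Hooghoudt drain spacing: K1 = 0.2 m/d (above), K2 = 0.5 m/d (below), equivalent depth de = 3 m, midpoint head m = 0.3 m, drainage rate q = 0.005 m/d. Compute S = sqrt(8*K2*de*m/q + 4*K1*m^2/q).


S^2 = 8*K2*de*m/q + 4*K1*m^2/q
S^2 = 8*0.5*3*0.3/0.005 + 4*0.2*0.3^2/0.005
S = sqrt(734.4000)

27.0998 m


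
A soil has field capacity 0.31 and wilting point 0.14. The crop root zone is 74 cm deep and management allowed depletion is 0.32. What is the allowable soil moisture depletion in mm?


SMD = (FC - PWP) * d * MAD * 10
SMD = (0.31 - 0.14) * 74 * 0.32 * 10
SMD = 0.1700 * 74 * 0.32 * 10

40.2560 mm


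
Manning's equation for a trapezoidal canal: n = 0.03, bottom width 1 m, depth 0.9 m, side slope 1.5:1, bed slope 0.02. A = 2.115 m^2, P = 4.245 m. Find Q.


R = A/P = 2.115/4.245 = 0.498233
Q = (1/0.03) * 2.115 * 0.498233^(2/3) * 0.02^0.5

6.2660 m^3/s


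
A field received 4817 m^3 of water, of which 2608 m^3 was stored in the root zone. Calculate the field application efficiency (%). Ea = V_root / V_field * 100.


Ea = V_root / V_field * 100 = 2608 / 4817 * 100 = 54.1416%

54.1416 %


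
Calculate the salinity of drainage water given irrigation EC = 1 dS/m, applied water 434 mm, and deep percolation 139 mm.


EC_dw = EC_iw * D_iw / D_dw
EC_dw = 1 * 434 / 139
EC_dw = 434 / 139

3.1223 dS/m


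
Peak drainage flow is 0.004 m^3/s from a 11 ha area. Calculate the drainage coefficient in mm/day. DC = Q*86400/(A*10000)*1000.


DC = Q * 86400 / (A * 10000) * 1000
DC = 0.004 * 86400 / (11 * 10000) * 1000
DC = 345600.0000 / 110000

3.1418 mm/day


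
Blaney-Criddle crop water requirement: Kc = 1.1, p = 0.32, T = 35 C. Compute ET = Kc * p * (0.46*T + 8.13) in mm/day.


ET = Kc * p * (0.46*T + 8.13)
ET = 1.1 * 0.32 * (0.46*35 + 8.13)
ET = 1.1 * 0.32 * 24.2300

8.5290 mm/day


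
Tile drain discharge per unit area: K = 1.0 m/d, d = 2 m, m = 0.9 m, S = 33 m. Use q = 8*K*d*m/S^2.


q = 8*K*d*m/S^2
q = 8*1.0*2*0.9/33^2
q = 14.4000 / 1089

0.0132 m/d


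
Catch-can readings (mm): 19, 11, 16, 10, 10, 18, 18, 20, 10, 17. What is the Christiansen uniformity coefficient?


mean = 14.900000 mm
MAD = 3.720000 mm
CU = (1 - 3.720000/14.900000)*100

75.0336 %


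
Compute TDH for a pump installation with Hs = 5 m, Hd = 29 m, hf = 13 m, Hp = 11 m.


TDH = Hs + Hd + hf + Hp = 5 + 29 + 13 + 11 = 58

58 m


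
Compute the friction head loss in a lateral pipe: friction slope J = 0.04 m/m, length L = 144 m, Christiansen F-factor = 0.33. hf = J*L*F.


hf = J * L * F = 0.04 * 144 * 0.33 = 1.9008 m

1.9008 m


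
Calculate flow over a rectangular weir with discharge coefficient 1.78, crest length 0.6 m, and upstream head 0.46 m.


Q = C * L * H^(3/2) = 1.78 * 0.6 * 0.46^1.5 = 1.78 * 0.6 * 0.311987

0.3332 m^3/s


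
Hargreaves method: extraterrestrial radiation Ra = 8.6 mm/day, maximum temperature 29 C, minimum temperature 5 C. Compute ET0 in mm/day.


Tmean = (Tmax + Tmin)/2 = (29 + 5)/2 = 17.0
ET0 = 0.0023 * 8.6 * (17.0 + 17.8) * sqrt(29 - 5)
ET0 = 0.0023 * 8.6 * 34.8 * 4.898979

3.3722 mm/day


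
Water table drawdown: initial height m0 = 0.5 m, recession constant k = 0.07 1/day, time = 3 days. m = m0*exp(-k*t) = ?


m = m0 * exp(-k*t)
m = 0.5 * exp(-0.07 * 3)
m = 0.5 * exp(-0.2100)

0.4053 m


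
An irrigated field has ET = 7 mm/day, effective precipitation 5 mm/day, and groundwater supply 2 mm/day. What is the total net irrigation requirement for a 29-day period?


Daily deficit = ET - Pe - GW = 7 - 5 - 2 = 0 mm/day
NIR = 0 * 29 = 0 mm

0 mm


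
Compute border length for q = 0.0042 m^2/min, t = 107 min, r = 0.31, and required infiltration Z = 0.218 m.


L = q*t/((1+r)*Z)
L = 0.0042*107/((1+0.31)*0.218)
L = 0.4494/0.28558

1.5736 m


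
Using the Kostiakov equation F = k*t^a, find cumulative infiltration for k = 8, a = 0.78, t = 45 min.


F = k * t^a = 8 * 45^0.78
F = 8 * 19.476269

155.8102 mm


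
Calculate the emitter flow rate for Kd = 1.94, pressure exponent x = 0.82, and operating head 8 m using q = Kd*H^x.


q = Kd * H^x = 1.94 * 8^0.82 = 1.94 * 5.502167

10.6742 L/h


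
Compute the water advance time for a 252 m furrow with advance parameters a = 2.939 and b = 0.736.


t = (L/a)^(1/b)
t = (252/2.939)^(1/0.736)
t = 85.743450^(1/0.736)

423.2839 min


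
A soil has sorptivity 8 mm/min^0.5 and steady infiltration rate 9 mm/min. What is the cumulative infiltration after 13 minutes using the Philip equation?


F = S*sqrt(t) + A*t
F = 8*sqrt(13) + 9*13
F = 8*3.605551 + 117

145.8444 mm


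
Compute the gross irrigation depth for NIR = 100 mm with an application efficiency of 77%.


Ea = 77% = 0.77
GID = NIR / Ea = 100 / 0.77 = 129.8701 mm

129.8701 mm


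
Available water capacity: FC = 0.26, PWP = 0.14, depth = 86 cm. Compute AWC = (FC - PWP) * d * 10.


AWC = (FC - PWP) * d * 10
AWC = (0.26 - 0.14) * 86 * 10
AWC = 0.1200 * 86 * 10

103.2000 mm


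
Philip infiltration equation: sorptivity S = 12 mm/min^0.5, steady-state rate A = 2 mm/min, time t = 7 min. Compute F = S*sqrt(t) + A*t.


F = S*sqrt(t) + A*t
F = 12*sqrt(7) + 2*7
F = 12*2.645751 + 14

45.7490 mm


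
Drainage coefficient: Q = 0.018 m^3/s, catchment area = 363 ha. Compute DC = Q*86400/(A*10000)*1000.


DC = Q * 86400 / (A * 10000) * 1000
DC = 0.018 * 86400 / (363 * 10000) * 1000
DC = 1555200.0000 / 3630000

0.4284 mm/day


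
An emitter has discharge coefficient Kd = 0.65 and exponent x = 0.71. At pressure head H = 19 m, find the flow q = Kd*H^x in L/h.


q = Kd * H^x = 0.65 * 19^0.71 = 0.65 * 8.089377

5.2581 L/h


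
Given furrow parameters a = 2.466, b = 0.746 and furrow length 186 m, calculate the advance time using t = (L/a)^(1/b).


t = (L/a)^(1/b)
t = (186/2.466)^(1/0.746)
t = 75.425791^(1/0.746)

328.6871 min


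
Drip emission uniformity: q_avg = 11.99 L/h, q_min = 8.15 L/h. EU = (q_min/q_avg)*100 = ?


EU = (q_min/q_avg)*100 = (8.15/11.99)*100 = 67.9733%

67.9733 %


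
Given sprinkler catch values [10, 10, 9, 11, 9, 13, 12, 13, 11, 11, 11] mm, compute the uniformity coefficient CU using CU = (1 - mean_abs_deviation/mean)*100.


mean = 10.909091 mm
MAD = 1.024793 mm
CU = (1 - 1.024793/10.909091)*100

90.6061 %


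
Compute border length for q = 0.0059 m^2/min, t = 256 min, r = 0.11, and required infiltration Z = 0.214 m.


L = q*t/((1+r)*Z)
L = 0.0059*256/((1+0.11)*0.214)
L = 1.5104/0.23754

6.3585 m


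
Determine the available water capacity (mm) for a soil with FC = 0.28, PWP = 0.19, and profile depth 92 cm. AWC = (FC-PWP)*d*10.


AWC = (FC - PWP) * d * 10
AWC = (0.28 - 0.19) * 92 * 10
AWC = 0.0900 * 92 * 10

82.8000 mm


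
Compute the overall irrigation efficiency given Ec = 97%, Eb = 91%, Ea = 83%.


Ec = 0.97, Eb = 0.91, Ea = 0.83
E = 0.97 * 0.91 * 0.83 * 100 = 73.2641%

73.2641 %


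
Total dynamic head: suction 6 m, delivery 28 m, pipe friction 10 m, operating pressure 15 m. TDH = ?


TDH = Hs + Hd + hf + Hp = 6 + 28 + 10 + 15 = 59

59 m


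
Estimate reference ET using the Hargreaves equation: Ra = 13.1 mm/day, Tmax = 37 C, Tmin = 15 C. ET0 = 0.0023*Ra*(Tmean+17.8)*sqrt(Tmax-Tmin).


Tmean = (Tmax + Tmin)/2 = (37 + 15)/2 = 26.0
ET0 = 0.0023 * 13.1 * (26.0 + 17.8) * sqrt(37 - 15)
ET0 = 0.0023 * 13.1 * 43.8 * 4.690416

6.1899 mm/day


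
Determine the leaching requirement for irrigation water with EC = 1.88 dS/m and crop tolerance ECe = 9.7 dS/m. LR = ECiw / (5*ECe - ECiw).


LR = ECiw / (5*ECe - ECiw)
LR = 1.88 / (5*9.7 - 1.88)
LR = 1.88 / 46.6200

0.0403


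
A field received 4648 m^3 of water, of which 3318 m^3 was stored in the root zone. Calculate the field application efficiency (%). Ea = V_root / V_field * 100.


Ea = V_root / V_field * 100 = 3318 / 4648 * 100 = 71.3855%

71.3855 %


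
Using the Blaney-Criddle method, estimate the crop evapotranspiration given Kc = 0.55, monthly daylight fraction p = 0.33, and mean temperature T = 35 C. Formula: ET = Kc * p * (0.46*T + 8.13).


ET = Kc * p * (0.46*T + 8.13)
ET = 0.55 * 0.33 * (0.46*35 + 8.13)
ET = 0.55 * 0.33 * 24.2300

4.3977 mm/day


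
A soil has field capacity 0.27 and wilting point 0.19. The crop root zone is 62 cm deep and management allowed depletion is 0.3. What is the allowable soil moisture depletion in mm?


SMD = (FC - PWP) * d * MAD * 10
SMD = (0.27 - 0.19) * 62 * 0.3 * 10
SMD = 0.0800 * 62 * 0.3 * 10

14.8800 mm


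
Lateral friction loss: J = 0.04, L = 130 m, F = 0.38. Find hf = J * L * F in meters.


hf = J * L * F = 0.04 * 130 * 0.38 = 1.9760 m

1.9760 m


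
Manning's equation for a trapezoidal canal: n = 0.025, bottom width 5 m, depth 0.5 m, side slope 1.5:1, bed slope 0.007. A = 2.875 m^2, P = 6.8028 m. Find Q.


R = A/P = 2.875/6.8028 = 0.422620
Q = (1/0.025) * 2.875 * 0.422620^(2/3) * 0.007^0.5

5.4185 m^3/s


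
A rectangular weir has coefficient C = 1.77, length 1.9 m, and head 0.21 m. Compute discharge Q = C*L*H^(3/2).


Q = C * L * H^(3/2) = 1.77 * 1.9 * 0.21^1.5 = 1.77 * 1.9 * 0.096234

0.3236 m^3/s


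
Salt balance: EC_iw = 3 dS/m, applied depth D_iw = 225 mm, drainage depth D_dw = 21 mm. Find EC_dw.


EC_dw = EC_iw * D_iw / D_dw
EC_dw = 3 * 225 / 21
EC_dw = 675 / 21

32.1429 dS/m


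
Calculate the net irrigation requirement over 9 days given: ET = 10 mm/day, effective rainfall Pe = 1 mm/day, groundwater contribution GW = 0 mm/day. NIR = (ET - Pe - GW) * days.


Daily deficit = ET - Pe - GW = 10 - 1 - 0 = 9 mm/day
NIR = 9 * 9 = 81 mm

81.0000 mm


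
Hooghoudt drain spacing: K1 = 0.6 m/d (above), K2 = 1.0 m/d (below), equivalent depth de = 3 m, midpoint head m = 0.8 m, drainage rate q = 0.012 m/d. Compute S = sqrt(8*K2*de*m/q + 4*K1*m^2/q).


S^2 = 8*K2*de*m/q + 4*K1*m^2/q
S^2 = 8*1.0*3*0.8/0.012 + 4*0.6*0.8^2/0.012
S = sqrt(1728.0000)

41.5692 m


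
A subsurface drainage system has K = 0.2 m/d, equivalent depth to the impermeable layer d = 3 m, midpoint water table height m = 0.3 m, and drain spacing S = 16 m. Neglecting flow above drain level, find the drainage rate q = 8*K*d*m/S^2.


q = 8*K*d*m/S^2
q = 8*0.2*3*0.3/16^2
q = 1.4400 / 256

0.0056 m/d


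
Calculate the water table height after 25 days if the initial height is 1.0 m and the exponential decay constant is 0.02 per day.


m = m0 * exp(-k*t)
m = 1.0 * exp(-0.02 * 25)
m = 1.0 * exp(-0.5000)

0.6065 m


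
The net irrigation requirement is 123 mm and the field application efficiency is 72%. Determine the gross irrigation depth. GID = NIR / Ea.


Ea = 72% = 0.72
GID = NIR / Ea = 123 / 0.72 = 170.8333 mm

170.8333 mm


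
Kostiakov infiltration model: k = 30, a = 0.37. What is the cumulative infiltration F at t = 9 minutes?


F = k * t^a = 30 * 9^0.37
F = 30 * 2.254601

67.6380 mm


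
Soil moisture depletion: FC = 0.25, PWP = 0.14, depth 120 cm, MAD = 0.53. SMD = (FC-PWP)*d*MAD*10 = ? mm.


SMD = (FC - PWP) * d * MAD * 10
SMD = (0.25 - 0.14) * 120 * 0.53 * 10
SMD = 0.1100 * 120 * 0.53 * 10

69.9600 mm


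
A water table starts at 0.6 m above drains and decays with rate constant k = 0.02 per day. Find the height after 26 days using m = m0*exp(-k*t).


m = m0 * exp(-k*t)
m = 0.6 * exp(-0.02 * 26)
m = 0.6 * exp(-0.5200)

0.3567 m


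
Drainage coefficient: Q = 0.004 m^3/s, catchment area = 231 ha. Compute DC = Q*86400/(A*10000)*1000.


DC = Q * 86400 / (A * 10000) * 1000
DC = 0.004 * 86400 / (231 * 10000) * 1000
DC = 345600.0000 / 2310000

0.1496 mm/day


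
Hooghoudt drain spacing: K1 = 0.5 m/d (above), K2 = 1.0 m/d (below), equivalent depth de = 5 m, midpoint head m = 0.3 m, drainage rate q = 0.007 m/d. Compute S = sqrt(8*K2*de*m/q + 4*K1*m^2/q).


S^2 = 8*K2*de*m/q + 4*K1*m^2/q
S^2 = 8*1.0*5*0.3/0.007 + 4*0.5*0.3^2/0.007
S = sqrt(1740.0000)

41.7133 m


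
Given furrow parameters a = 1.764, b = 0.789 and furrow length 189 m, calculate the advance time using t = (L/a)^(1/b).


t = (L/a)^(1/b)
t = (189/1.764)^(1/0.789)
t = 107.142857^(1/0.789)

373.9646 min


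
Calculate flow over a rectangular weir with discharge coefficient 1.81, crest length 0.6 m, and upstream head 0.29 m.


Q = C * L * H^(3/2) = 1.81 * 0.6 * 0.29^1.5 = 1.81 * 0.6 * 0.156170

0.1696 m^3/s


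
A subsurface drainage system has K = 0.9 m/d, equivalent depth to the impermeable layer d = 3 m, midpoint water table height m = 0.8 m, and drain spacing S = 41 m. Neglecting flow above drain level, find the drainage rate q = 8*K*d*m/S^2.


q = 8*K*d*m/S^2
q = 8*0.9*3*0.8/41^2
q = 17.2800 / 1681

0.0103 m/d


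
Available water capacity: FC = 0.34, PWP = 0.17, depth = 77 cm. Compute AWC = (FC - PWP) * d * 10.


AWC = (FC - PWP) * d * 10
AWC = (0.34 - 0.17) * 77 * 10
AWC = 0.1700 * 77 * 10

130.9000 mm


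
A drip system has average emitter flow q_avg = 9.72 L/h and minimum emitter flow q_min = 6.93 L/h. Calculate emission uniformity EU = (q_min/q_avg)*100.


EU = (q_min/q_avg)*100 = (6.93/9.72)*100 = 71.2963%

71.2963 %


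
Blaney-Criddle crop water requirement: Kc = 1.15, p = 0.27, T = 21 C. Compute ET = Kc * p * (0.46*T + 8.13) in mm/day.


ET = Kc * p * (0.46*T + 8.13)
ET = 1.15 * 0.27 * (0.46*21 + 8.13)
ET = 1.15 * 0.27 * 17.7900

5.5238 mm/day


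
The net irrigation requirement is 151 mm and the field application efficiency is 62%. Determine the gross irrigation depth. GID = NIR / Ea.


Ea = 62% = 0.62
GID = NIR / Ea = 151 / 0.62 = 243.5484 mm

243.5484 mm


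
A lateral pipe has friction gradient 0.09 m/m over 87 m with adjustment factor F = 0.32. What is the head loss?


hf = J * L * F = 0.09 * 87 * 0.32 = 2.5056 m

2.5056 m


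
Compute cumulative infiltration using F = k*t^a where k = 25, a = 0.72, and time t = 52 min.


F = k * t^a = 25 * 52^0.72
F = 25 * 17.199761

429.9940 mm


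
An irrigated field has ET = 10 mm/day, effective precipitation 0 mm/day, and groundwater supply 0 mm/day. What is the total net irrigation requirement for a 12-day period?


Daily deficit = ET - Pe - GW = 10 - 0 - 0 = 10 mm/day
NIR = 10 * 12 = 120 mm

120.0000 mm


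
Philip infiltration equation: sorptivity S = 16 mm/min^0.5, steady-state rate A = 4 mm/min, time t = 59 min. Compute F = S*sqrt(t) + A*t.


F = S*sqrt(t) + A*t
F = 16*sqrt(59) + 4*59
F = 16*7.681146 + 236

358.8983 mm


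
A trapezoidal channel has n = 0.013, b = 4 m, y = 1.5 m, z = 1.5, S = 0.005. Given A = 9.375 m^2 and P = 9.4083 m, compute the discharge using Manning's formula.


R = A/P = 9.375/9.4083 = 0.996461
Q = (1/0.013) * 9.375 * 0.996461^(2/3) * 0.005^0.5

50.8729 m^3/s


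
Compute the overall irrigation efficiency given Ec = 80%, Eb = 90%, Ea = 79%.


Ec = 0.8, Eb = 0.9, Ea = 0.79
E = 0.8 * 0.9 * 0.79 * 100 = 56.8800%

56.8800 %


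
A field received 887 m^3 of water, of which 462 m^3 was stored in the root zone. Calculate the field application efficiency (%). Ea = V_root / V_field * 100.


Ea = V_root / V_field * 100 = 462 / 887 * 100 = 52.0857%

52.0857 %


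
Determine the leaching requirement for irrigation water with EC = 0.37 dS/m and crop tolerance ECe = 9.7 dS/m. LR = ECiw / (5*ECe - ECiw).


LR = ECiw / (5*ECe - ECiw)
LR = 0.37 / (5*9.7 - 0.37)
LR = 0.37 / 48.1300

0.0077


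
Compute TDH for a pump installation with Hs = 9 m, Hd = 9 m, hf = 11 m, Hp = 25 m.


TDH = Hs + Hd + hf + Hp = 9 + 9 + 11 + 25 = 54

54 m


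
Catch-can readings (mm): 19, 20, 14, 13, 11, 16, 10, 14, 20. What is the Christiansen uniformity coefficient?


mean = 15.222222 mm
MAD = 3.135802 mm
CU = (1 - 3.135802/15.222222)*100

79.3998 %


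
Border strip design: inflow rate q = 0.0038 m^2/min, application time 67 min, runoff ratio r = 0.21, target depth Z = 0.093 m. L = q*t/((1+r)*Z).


L = q*t/((1+r)*Z)
L = 0.0038*67/((1+0.21)*0.093)
L = 0.2546/0.11253

2.2625 m


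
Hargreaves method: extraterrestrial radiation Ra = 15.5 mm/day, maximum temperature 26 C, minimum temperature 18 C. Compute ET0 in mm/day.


Tmean = (Tmax + Tmin)/2 = (26 + 18)/2 = 22.0
ET0 = 0.0023 * 15.5 * (22.0 + 17.8) * sqrt(26 - 18)
ET0 = 0.0023 * 15.5 * 39.8 * 2.828427

4.0132 mm/day


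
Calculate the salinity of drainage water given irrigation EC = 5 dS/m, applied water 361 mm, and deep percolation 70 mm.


EC_dw = EC_iw * D_iw / D_dw
EC_dw = 5 * 361 / 70
EC_dw = 1805 / 70

25.7857 dS/m


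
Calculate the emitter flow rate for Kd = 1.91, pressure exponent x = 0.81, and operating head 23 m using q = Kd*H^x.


q = Kd * H^x = 1.91 * 23^0.81 = 1.91 * 12.676505

24.2121 L/h


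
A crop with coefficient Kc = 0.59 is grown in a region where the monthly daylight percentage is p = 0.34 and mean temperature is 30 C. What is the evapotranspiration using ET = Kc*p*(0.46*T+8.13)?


ET = Kc * p * (0.46*T + 8.13)
ET = 0.59 * 0.34 * (0.46*30 + 8.13)
ET = 0.59 * 0.34 * 21.9300

4.3992 mm/day


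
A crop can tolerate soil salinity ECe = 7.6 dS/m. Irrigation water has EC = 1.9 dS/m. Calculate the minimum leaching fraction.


LR = ECiw / (5*ECe - ECiw)
LR = 1.9 / (5*7.6 - 1.9)
LR = 1.9 / 36.1000

0.0526


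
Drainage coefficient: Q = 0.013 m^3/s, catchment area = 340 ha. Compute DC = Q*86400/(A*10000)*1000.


DC = Q * 86400 / (A * 10000) * 1000
DC = 0.013 * 86400 / (340 * 10000) * 1000
DC = 1123200.0000 / 3400000

0.3304 mm/day


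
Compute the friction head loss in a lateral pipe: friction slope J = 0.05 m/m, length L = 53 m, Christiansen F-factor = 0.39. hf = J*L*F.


hf = J * L * F = 0.05 * 53 * 0.39 = 1.0335 m

1.0335 m


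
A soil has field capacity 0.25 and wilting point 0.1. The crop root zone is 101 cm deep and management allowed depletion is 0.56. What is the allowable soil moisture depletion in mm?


SMD = (FC - PWP) * d * MAD * 10
SMD = (0.25 - 0.1) * 101 * 0.56 * 10
SMD = 0.1500 * 101 * 0.56 * 10

84.8400 mm


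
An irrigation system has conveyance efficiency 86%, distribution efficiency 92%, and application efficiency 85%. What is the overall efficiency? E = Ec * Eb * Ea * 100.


Ec = 0.86, Eb = 0.92, Ea = 0.85
E = 0.86 * 0.92 * 0.85 * 100 = 67.2520%

67.2520 %


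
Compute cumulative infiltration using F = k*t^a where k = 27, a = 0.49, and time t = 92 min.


F = k * t^a = 27 * 92^0.49
F = 27 * 9.167608

247.5254 mm


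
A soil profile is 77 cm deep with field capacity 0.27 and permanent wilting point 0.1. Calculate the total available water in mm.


AWC = (FC - PWP) * d * 10
AWC = (0.27 - 0.1) * 77 * 10
AWC = 0.1700 * 77 * 10

130.9000 mm


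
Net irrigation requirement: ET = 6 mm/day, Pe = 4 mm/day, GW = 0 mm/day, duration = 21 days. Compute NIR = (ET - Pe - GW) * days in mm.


Daily deficit = ET - Pe - GW = 6 - 4 - 0 = 2 mm/day
NIR = 2 * 21 = 42 mm

42.0000 mm


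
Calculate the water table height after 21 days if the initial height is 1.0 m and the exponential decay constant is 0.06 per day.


m = m0 * exp(-k*t)
m = 1.0 * exp(-0.06 * 21)
m = 1.0 * exp(-1.2600)

0.2837 m


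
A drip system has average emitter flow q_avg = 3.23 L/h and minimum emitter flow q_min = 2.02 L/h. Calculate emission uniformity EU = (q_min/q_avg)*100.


EU = (q_min/q_avg)*100 = (2.02/3.23)*100 = 62.5387%

62.5387 %


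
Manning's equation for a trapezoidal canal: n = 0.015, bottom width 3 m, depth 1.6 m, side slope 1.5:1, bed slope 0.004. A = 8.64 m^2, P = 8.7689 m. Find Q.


R = A/P = 8.64/8.7689 = 0.985300
Q = (1/0.015) * 8.64 * 0.985300^(2/3) * 0.004^0.5

36.0715 m^3/s
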